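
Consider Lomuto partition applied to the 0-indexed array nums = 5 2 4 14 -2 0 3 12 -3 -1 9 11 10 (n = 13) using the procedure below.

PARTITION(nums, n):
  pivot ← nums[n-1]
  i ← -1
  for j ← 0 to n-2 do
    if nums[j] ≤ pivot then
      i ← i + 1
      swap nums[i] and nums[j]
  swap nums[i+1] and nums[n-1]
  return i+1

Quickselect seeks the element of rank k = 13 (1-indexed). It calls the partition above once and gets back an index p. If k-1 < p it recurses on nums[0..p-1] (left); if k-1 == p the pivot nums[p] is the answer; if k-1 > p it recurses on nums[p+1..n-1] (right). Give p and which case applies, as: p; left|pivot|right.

9; right

pivot = nums[12] = 10; i = -1
j=0: nums[0]=5 ≤ 10 → i=0, swap nums[0],nums[0] (no change) → 5 2 4 14 -2 0 3 12 -3 -1 9 11 10
j=1: nums[1]=2 ≤ 10 → i=1, swap nums[1],nums[1] (no change) → 5 2 4 14 -2 0 3 12 -3 -1 9 11 10
j=2: nums[2]=4 ≤ 10 → i=2, swap nums[2],nums[2] (no change) → 5 2 4 14 -2 0 3 12 -3 -1 9 11 10
j=3: nums[3]=14 > 10 → no swap
j=4: nums[4]=-2 ≤ 10 → i=3, swap nums[3],nums[4] → 5 2 4 -2 14 0 3 12 -3 -1 9 11 10
j=5: nums[5]=0 ≤ 10 → i=4, swap nums[4],nums[5] → 5 2 4 -2 0 14 3 12 -3 -1 9 11 10
j=6: nums[6]=3 ≤ 10 → i=5, swap nums[5],nums[6] → 5 2 4 -2 0 3 14 12 -3 -1 9 11 10
j=7: nums[7]=12 > 10 → no swap
j=8: nums[8]=-3 ≤ 10 → i=6, swap nums[6],nums[8] → 5 2 4 -2 0 3 -3 12 14 -1 9 11 10
j=9: nums[9]=-1 ≤ 10 → i=7, swap nums[7],nums[9] → 5 2 4 -2 0 3 -3 -1 14 12 9 11 10
j=10: nums[10]=9 ≤ 10 → i=8, swap nums[8],nums[10] → 5 2 4 -2 0 3 -3 -1 9 12 14 11 10
j=11: nums[11]=11 > 10 → no swap
final swap nums[9],nums[12] → 5 2 4 -2 0 3 -3 -1 9 10 14 11 12; return 9
p = 9; k-1 = 12 > 9 ⇒ right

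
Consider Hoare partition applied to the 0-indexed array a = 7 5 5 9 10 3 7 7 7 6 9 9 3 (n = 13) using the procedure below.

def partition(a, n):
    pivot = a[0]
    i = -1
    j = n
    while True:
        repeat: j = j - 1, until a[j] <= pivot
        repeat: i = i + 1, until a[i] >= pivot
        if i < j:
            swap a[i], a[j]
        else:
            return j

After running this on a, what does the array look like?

pivot=7
j stops at 12 (3), i stops at 0 (7); swap ⇒ 3 5 5 9 10 3 7 7 7 6 9 9 7
j stops at 9 (6), i stops at 3 (9); swap ⇒ 3 5 5 6 10 3 7 7 7 9 9 9 7
j stops at 8 (7), i stops at 4 (10); swap ⇒ 3 5 5 6 7 3 7 7 10 9 9 9 7
j stops at 7 (7), i stops at 6 (7); swap ⇒ 3 5 5 6 7 3 7 7 10 9 9 9 7
j stops at 6, i stops at 7; i≥j ⇒ return 6. a=3 5 5 6 7 3 7 7 10 9 9 9 7

3 5 5 6 7 3 7 7 10 9 9 9 7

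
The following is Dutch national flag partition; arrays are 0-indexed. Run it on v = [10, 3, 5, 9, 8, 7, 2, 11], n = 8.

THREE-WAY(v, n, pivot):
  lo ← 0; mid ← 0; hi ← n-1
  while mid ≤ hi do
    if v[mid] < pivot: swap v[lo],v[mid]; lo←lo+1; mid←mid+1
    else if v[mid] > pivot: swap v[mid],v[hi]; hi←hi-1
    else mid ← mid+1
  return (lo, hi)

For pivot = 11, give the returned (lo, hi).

pivot = 11; lo=0, mid=0, hi=7
v[mid]=10<11: swap v[0],v[0]; lo=1,mid=1 → [10, 3, 5, 9, 8, 7, 2, 11]
v[mid]=3<11: swap v[1],v[1]; lo=2,mid=2 → [10, 3, 5, 9, 8, 7, 2, 11]
v[mid]=5<11: swap v[2],v[2]; lo=3,mid=3 → [10, 3, 5, 9, 8, 7, 2, 11]
v[mid]=9<11: swap v[3],v[3]; lo=4,mid=4 → [10, 3, 5, 9, 8, 7, 2, 11]
v[mid]=8<11: swap v[4],v[4]; lo=5,mid=5 → [10, 3, 5, 9, 8, 7, 2, 11]
v[mid]=7<11: swap v[5],v[5]; lo=6,mid=6 → [10, 3, 5, 9, 8, 7, 2, 11]
v[mid]=2<11: swap v[6],v[6]; lo=7,mid=7 → [10, 3, 5, 9, 8, 7, 2, 11]
v[mid]=11=11: mid=8
end: lo=7, hi=7; v = [10, 3, 5, 9, 8, 7, 2, 11]

(7, 7)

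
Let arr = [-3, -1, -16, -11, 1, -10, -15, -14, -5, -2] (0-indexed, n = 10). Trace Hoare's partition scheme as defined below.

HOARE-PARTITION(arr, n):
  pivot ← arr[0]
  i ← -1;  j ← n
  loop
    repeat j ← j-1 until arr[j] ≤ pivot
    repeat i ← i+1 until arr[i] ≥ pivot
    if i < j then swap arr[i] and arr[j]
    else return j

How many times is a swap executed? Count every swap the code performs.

3

pivot = arr[0] = -3; i = -1, j = 10
j→8 (arr[8]=-5≤-3), i→0 (arr[0]=-3≥-3); i<j, swap → [-5, -1, -16, -11, 1, -10, -15, -14, -3, -2]
j→7 (arr[7]=-14≤-3), i→1 (arr[1]=-1≥-3); i<j, swap → [-5, -14, -16, -11, 1, -10, -15, -1, -3, -2]
j→6 (arr[6]=-15≤-3), i→4 (arr[4]=1≥-3); i<j, swap → [-5, -14, -16, -11, -15, -10, 1, -1, -3, -2]
j→5, i→6; i≥j, return j=5. arr = [-5, -14, -16, -11, -15, -10, 1, -1, -3, -2]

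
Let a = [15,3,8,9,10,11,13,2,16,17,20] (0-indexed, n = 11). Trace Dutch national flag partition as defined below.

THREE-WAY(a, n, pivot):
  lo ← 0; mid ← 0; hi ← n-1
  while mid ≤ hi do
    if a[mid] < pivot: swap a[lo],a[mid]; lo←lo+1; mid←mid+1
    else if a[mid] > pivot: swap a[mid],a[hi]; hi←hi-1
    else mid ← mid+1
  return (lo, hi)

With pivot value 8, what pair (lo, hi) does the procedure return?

pivot = 8; lo=0, mid=0, hi=10
a[mid]=15>8: swap a[0],a[10]; hi=9 → [20,3,8,9,10,11,13,2,16,17,15]
a[mid]=20>8: swap a[0],a[9]; hi=8 → [17,3,8,9,10,11,13,2,16,20,15]
a[mid]=17>8: swap a[0],a[8]; hi=7 → [16,3,8,9,10,11,13,2,17,20,15]
a[mid]=16>8: swap a[0],a[7]; hi=6 → [2,3,8,9,10,11,13,16,17,20,15]
a[mid]=2<8: swap a[0],a[0]; lo=1,mid=1 → [2,3,8,9,10,11,13,16,17,20,15]
a[mid]=3<8: swap a[1],a[1]; lo=2,mid=2 → [2,3,8,9,10,11,13,16,17,20,15]
a[mid]=8=8: mid=3
a[mid]=9>8: swap a[3],a[6]; hi=5 → [2,3,8,13,10,11,9,16,17,20,15]
a[mid]=13>8: swap a[3],a[5]; hi=4 → [2,3,8,11,10,13,9,16,17,20,15]
a[mid]=11>8: swap a[3],a[4]; hi=3 → [2,3,8,10,11,13,9,16,17,20,15]
a[mid]=10>8: swap a[3],a[3]; hi=2 → [2,3,8,10,11,13,9,16,17,20,15]
end: lo=2, hi=2; a = [2,3,8,10,11,13,9,16,17,20,15]

(2, 2)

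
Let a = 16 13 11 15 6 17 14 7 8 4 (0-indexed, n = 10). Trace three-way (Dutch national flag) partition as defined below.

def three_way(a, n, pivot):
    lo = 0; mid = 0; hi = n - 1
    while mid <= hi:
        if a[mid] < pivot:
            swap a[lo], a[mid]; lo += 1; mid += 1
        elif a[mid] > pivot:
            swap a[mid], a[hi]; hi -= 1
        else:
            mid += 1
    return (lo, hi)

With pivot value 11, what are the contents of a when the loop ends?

lo=0 mid=0 hi=9
16>11: swap(0,9), hi=8 ⇒ 4 13 11 15 6 17 14 7 8 16
4<11: swap(0,0), lo=1 mid=1 ⇒ 4 13 11 15 6 17 14 7 8 16
13>11: swap(1,8), hi=7 ⇒ 4 8 11 15 6 17 14 7 13 16
8<11: swap(1,1), lo=2 mid=2 ⇒ 4 8 11 15 6 17 14 7 13 16
11=11: mid=3
15>11: swap(3,7), hi=6 ⇒ 4 8 11 7 6 17 14 15 13 16
7<11: swap(2,3), lo=3 mid=4 ⇒ 4 8 7 11 6 17 14 15 13 16
6<11: swap(3,4), lo=4 mid=5 ⇒ 4 8 7 6 11 17 14 15 13 16
17>11: swap(5,6), hi=5 ⇒ 4 8 7 6 11 14 17 15 13 16
14>11: swap(5,5), hi=4 ⇒ 4 8 7 6 11 14 17 15 13 16
done. lo=4 hi=4; a=4 8 7 6 11 14 17 15 13 16

4 8 7 6 11 14 17 15 13 16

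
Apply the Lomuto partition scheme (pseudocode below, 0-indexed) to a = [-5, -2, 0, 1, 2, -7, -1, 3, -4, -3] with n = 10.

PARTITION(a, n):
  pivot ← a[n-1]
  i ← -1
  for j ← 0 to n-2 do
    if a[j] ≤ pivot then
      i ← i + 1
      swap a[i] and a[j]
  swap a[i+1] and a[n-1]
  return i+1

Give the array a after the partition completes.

[-5, -7, -4, -3, 2, -2, -1, 3, 0, 1]

pivot=-3, i=-1
j=0: -5≤-3, i=0, swap(0,0) ⇒ [-5, -2, 0, 1, 2, -7, -1, 3, -4, -3]
j=1: -2>-3, skip
j=2: 0>-3, skip
j=3: 1>-3, skip
j=4: 2>-3, skip
j=5: -7≤-3, i=1, swap(1,5) ⇒ [-5, -7, 0, 1, 2, -2, -1, 3, -4, -3]
j=6: -1>-3, skip
j=7: 3>-3, skip
j=8: -4≤-3, i=2, swap(2,8) ⇒ [-5, -7, -4, 1, 2, -2, -1, 3, 0, -3]
swap(3,9) ⇒ [-5, -7, -4, -3, 2, -2, -1, 3, 0, 1]; return 3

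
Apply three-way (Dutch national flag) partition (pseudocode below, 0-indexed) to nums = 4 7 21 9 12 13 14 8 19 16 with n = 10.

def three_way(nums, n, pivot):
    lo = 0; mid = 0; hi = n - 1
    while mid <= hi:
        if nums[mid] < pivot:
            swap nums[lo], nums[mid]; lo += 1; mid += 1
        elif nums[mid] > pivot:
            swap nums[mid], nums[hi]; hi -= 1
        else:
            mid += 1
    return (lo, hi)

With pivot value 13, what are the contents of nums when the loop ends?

4 7 8 9 12 13 14 19 16 21

pivot = 13; lo=0, mid=0, hi=9
nums[mid]=4<13: swap nums[0],nums[0]; lo=1,mid=1 → 4 7 21 9 12 13 14 8 19 16
nums[mid]=7<13: swap nums[1],nums[1]; lo=2,mid=2 → 4 7 21 9 12 13 14 8 19 16
nums[mid]=21>13: swap nums[2],nums[9]; hi=8 → 4 7 16 9 12 13 14 8 19 21
nums[mid]=16>13: swap nums[2],nums[8]; hi=7 → 4 7 19 9 12 13 14 8 16 21
nums[mid]=19>13: swap nums[2],nums[7]; hi=6 → 4 7 8 9 12 13 14 19 16 21
nums[mid]=8<13: swap nums[2],nums[2]; lo=3,mid=3 → 4 7 8 9 12 13 14 19 16 21
nums[mid]=9<13: swap nums[3],nums[3]; lo=4,mid=4 → 4 7 8 9 12 13 14 19 16 21
nums[mid]=12<13: swap nums[4],nums[4]; lo=5,mid=5 → 4 7 8 9 12 13 14 19 16 21
nums[mid]=13=13: mid=6
nums[mid]=14>13: swap nums[6],nums[6]; hi=5 → 4 7 8 9 12 13 14 19 16 21
end: lo=5, hi=5; nums = 4 7 8 9 12 13 14 19 16 21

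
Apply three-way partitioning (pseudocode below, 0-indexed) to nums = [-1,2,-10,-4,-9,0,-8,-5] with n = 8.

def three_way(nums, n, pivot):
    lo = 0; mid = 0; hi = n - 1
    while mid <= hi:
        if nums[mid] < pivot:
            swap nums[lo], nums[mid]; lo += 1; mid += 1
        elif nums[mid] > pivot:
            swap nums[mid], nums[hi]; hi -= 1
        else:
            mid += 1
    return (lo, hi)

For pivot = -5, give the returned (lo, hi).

pivot = -5; lo=0, mid=0, hi=7
nums[mid]=-1>-5: swap nums[0],nums[7]; hi=6 → [-5,2,-10,-4,-9,0,-8,-1]
nums[mid]=-5=-5: mid=1
nums[mid]=2>-5: swap nums[1],nums[6]; hi=5 → [-5,-8,-10,-4,-9,0,2,-1]
nums[mid]=-8<-5: swap nums[0],nums[1]; lo=1,mid=2 → [-8,-5,-10,-4,-9,0,2,-1]
nums[mid]=-10<-5: swap nums[1],nums[2]; lo=2,mid=3 → [-8,-10,-5,-4,-9,0,2,-1]
nums[mid]=-4>-5: swap nums[3],nums[5]; hi=4 → [-8,-10,-5,0,-9,-4,2,-1]
nums[mid]=0>-5: swap nums[3],nums[4]; hi=3 → [-8,-10,-5,-9,0,-4,2,-1]
nums[mid]=-9<-5: swap nums[2],nums[3]; lo=3,mid=4 → [-8,-10,-9,-5,0,-4,2,-1]
end: lo=3, hi=3; nums = [-8,-10,-9,-5,0,-4,2,-1]

(3, 3)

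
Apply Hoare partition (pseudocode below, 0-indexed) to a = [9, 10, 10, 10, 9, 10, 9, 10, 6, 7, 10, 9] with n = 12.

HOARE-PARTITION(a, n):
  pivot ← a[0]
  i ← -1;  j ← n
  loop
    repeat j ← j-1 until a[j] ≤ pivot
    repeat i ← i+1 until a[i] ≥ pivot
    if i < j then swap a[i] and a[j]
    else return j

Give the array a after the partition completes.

[9, 7, 6, 9, 9, 10, 10, 10, 10, 10, 10, 9]

pivot = a[0] = 9; i = -1, j = 12
j→11 (a[11]=9≤9), i→0 (a[0]=9≥9); i<j, swap → [9, 10, 10, 10, 9, 10, 9, 10, 6, 7, 10, 9]
j→9 (a[9]=7≤9), i→1 (a[1]=10≥9); i<j, swap → [9, 7, 10, 10, 9, 10, 9, 10, 6, 10, 10, 9]
j→8 (a[8]=6≤9), i→2 (a[2]=10≥9); i<j, swap → [9, 7, 6, 10, 9, 10, 9, 10, 10, 10, 10, 9]
j→6 (a[6]=9≤9), i→3 (a[3]=10≥9); i<j, swap → [9, 7, 6, 9, 9, 10, 10, 10, 10, 10, 10, 9]
j→4, i→4; i≥j, return j=4. a = [9, 7, 6, 9, 9, 10, 10, 10, 10, 10, 10, 9]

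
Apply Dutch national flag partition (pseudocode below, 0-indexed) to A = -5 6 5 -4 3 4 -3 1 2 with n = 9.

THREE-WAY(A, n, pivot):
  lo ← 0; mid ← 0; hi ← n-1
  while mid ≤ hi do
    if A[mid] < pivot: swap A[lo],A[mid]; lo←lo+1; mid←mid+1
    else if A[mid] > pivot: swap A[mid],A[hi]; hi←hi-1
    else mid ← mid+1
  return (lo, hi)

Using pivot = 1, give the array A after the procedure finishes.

-5 -3 -4 1 4 3 5 2 6

lo=0 mid=0 hi=8
-5<1: swap(0,0), lo=1 mid=1 ⇒ -5 6 5 -4 3 4 -3 1 2
6>1: swap(1,8), hi=7 ⇒ -5 2 5 -4 3 4 -3 1 6
2>1: swap(1,7), hi=6 ⇒ -5 1 5 -4 3 4 -3 2 6
1=1: mid=2
5>1: swap(2,6), hi=5 ⇒ -5 1 -3 -4 3 4 5 2 6
-3<1: swap(1,2), lo=2 mid=3 ⇒ -5 -3 1 -4 3 4 5 2 6
-4<1: swap(2,3), lo=3 mid=4 ⇒ -5 -3 -4 1 3 4 5 2 6
3>1: swap(4,5), hi=4 ⇒ -5 -3 -4 1 4 3 5 2 6
4>1: swap(4,4), hi=3 ⇒ -5 -3 -4 1 4 3 5 2 6
done. lo=3 hi=3; A=-5 -3 -4 1 4 3 5 2 6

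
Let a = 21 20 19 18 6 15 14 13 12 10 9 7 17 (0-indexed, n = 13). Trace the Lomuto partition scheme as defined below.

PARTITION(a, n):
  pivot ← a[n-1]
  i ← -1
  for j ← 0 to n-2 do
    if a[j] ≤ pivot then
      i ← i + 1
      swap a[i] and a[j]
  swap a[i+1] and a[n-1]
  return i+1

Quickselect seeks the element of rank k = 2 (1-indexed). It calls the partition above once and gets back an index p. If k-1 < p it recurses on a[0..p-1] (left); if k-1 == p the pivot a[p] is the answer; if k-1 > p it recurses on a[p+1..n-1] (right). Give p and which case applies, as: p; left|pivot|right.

pivot=17, i=-1
j=0: 21>17, skip
j=1: 20>17, skip
j=2: 19>17, skip
j=3: 18>17, skip
j=4: 6≤17, i=0, swap(0,4) ⇒ 6 20 19 18 21 15 14 13 12 10 9 7 17
j=5: 15≤17, i=1, swap(1,5) ⇒ 6 15 19 18 21 20 14 13 12 10 9 7 17
j=6: 14≤17, i=2, swap(2,6) ⇒ 6 15 14 18 21 20 19 13 12 10 9 7 17
j=7: 13≤17, i=3, swap(3,7) ⇒ 6 15 14 13 21 20 19 18 12 10 9 7 17
j=8: 12≤17, i=4, swap(4,8) ⇒ 6 15 14 13 12 20 19 18 21 10 9 7 17
j=9: 10≤17, i=5, swap(5,9) ⇒ 6 15 14 13 12 10 19 18 21 20 9 7 17
j=10: 9≤17, i=6, swap(6,10) ⇒ 6 15 14 13 12 10 9 18 21 20 19 7 17
j=11: 7≤17, i=7, swap(7,11) ⇒ 6 15 14 13 12 10 9 7 21 20 19 18 17
swap(8,12) ⇒ 6 15 14 13 12 10 9 7 17 20 19 18 21; return 8
p = 8; k-1 = 1 < 8 ⇒ left

8; left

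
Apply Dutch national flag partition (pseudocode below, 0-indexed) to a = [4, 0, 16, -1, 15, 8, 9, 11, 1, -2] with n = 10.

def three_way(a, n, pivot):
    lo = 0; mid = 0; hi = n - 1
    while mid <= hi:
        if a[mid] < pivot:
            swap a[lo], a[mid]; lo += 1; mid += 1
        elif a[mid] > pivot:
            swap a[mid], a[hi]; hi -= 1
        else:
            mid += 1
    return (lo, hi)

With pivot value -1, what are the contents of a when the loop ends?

pivot = -1; lo=0, mid=0, hi=9
a[mid]=4>-1: swap a[0],a[9]; hi=8 → [-2, 0, 16, -1, 15, 8, 9, 11, 1, 4]
a[mid]=-2<-1: swap a[0],a[0]; lo=1,mid=1 → [-2, 0, 16, -1, 15, 8, 9, 11, 1, 4]
a[mid]=0>-1: swap a[1],a[8]; hi=7 → [-2, 1, 16, -1, 15, 8, 9, 11, 0, 4]
a[mid]=1>-1: swap a[1],a[7]; hi=6 → [-2, 11, 16, -1, 15, 8, 9, 1, 0, 4]
a[mid]=11>-1: swap a[1],a[6]; hi=5 → [-2, 9, 16, -1, 15, 8, 11, 1, 0, 4]
a[mid]=9>-1: swap a[1],a[5]; hi=4 → [-2, 8, 16, -1, 15, 9, 11, 1, 0, 4]
a[mid]=8>-1: swap a[1],a[4]; hi=3 → [-2, 15, 16, -1, 8, 9, 11, 1, 0, 4]
a[mid]=15>-1: swap a[1],a[3]; hi=2 → [-2, -1, 16, 15, 8, 9, 11, 1, 0, 4]
a[mid]=-1=-1: mid=2
a[mid]=16>-1: swap a[2],a[2]; hi=1 → [-2, -1, 16, 15, 8, 9, 11, 1, 0, 4]
end: lo=1, hi=1; a = [-2, -1, 16, 15, 8, 9, 11, 1, 0, 4]

[-2, -1, 16, 15, 8, 9, 11, 1, 0, 4]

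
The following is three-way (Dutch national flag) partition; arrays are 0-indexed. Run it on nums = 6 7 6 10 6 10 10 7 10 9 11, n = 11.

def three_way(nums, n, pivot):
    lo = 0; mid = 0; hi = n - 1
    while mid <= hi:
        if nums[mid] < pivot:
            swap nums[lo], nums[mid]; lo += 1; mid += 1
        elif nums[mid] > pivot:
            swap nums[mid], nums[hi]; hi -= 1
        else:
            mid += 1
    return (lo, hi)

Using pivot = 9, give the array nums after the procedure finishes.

6 7 6 6 7 9 10 10 10 11 10

lo=0 mid=0 hi=10
6<9: swap(0,0), lo=1 mid=1 ⇒ 6 7 6 10 6 10 10 7 10 9 11
7<9: swap(1,1), lo=2 mid=2 ⇒ 6 7 6 10 6 10 10 7 10 9 11
6<9: swap(2,2), lo=3 mid=3 ⇒ 6 7 6 10 6 10 10 7 10 9 11
10>9: swap(3,10), hi=9 ⇒ 6 7 6 11 6 10 10 7 10 9 10
11>9: swap(3,9), hi=8 ⇒ 6 7 6 9 6 10 10 7 10 11 10
9=9: mid=4
6<9: swap(3,4), lo=4 mid=5 ⇒ 6 7 6 6 9 10 10 7 10 11 10
10>9: swap(5,8), hi=7 ⇒ 6 7 6 6 9 10 10 7 10 11 10
10>9: swap(5,7), hi=6 ⇒ 6 7 6 6 9 7 10 10 10 11 10
7<9: swap(4,5), lo=5 mid=6 ⇒ 6 7 6 6 7 9 10 10 10 11 10
10>9: swap(6,6), hi=5 ⇒ 6 7 6 6 7 9 10 10 10 11 10
done. lo=5 hi=5; nums=6 7 6 6 7 9 10 10 10 11 10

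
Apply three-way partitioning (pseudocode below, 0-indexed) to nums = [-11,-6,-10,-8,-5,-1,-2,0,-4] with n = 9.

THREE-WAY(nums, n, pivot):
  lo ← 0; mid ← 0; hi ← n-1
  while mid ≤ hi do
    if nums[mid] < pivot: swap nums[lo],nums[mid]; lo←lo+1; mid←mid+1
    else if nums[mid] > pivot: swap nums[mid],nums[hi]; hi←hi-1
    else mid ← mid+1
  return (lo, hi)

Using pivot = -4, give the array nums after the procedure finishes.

[-11,-6,-10,-8,-5,-4,0,-2,-1]

lo=0 mid=0 hi=8
-11<-4: swap(0,0), lo=1 mid=1 ⇒ [-11,-6,-10,-8,-5,-1,-2,0,-4]
-6<-4: swap(1,1), lo=2 mid=2 ⇒ [-11,-6,-10,-8,-5,-1,-2,0,-4]
-10<-4: swap(2,2), lo=3 mid=3 ⇒ [-11,-6,-10,-8,-5,-1,-2,0,-4]
-8<-4: swap(3,3), lo=4 mid=4 ⇒ [-11,-6,-10,-8,-5,-1,-2,0,-4]
-5<-4: swap(4,4), lo=5 mid=5 ⇒ [-11,-6,-10,-8,-5,-1,-2,0,-4]
-1>-4: swap(5,8), hi=7 ⇒ [-11,-6,-10,-8,-5,-4,-2,0,-1]
-4=-4: mid=6
-2>-4: swap(6,7), hi=6 ⇒ [-11,-6,-10,-8,-5,-4,0,-2,-1]
0>-4: swap(6,6), hi=5 ⇒ [-11,-6,-10,-8,-5,-4,0,-2,-1]
done. lo=5 hi=5; nums=[-11,-6,-10,-8,-5,-4,0,-2,-1]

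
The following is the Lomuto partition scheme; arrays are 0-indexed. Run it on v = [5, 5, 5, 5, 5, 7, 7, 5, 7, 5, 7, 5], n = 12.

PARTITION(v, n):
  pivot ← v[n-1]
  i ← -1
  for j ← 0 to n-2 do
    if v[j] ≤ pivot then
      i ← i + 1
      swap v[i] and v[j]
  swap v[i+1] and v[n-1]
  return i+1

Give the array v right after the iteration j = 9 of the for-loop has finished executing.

pivot = v[11] = 5; i = -1
j=0: v[0]=5 ≤ 5 → i=0, swap v[0],v[0] (no change) → [5, 5, 5, 5, 5, 7, 7, 5, 7, 5, 7, 5]
j=1: v[1]=5 ≤ 5 → i=1, swap v[1],v[1] (no change) → [5, 5, 5, 5, 5, 7, 7, 5, 7, 5, 7, 5]
j=2: v[2]=5 ≤ 5 → i=2, swap v[2],v[2] (no change) → [5, 5, 5, 5, 5, 7, 7, 5, 7, 5, 7, 5]
j=3: v[3]=5 ≤ 5 → i=3, swap v[3],v[3] (no change) → [5, 5, 5, 5, 5, 7, 7, 5, 7, 5, 7, 5]
j=4: v[4]=5 ≤ 5 → i=4, swap v[4],v[4] (no change) → [5, 5, 5, 5, 5, 7, 7, 5, 7, 5, 7, 5]
j=5: v[5]=7 > 5 → no swap
j=6: v[6]=7 > 5 → no swap
j=7: v[7]=5 ≤ 5 → i=5, swap v[5],v[7] → [5, 5, 5, 5, 5, 5, 7, 7, 7, 5, 7, 5]
j=8: v[8]=7 > 5 → no swap
j=9: v[9]=5 ≤ 5 → i=6, swap v[6],v[9] → [5, 5, 5, 5, 5, 5, 5, 7, 7, 7, 7, 5]
(after j=9) v = [5, 5, 5, 5, 5, 5, 5, 7, 7, 7, 7, 5]

[5, 5, 5, 5, 5, 5, 5, 7, 7, 7, 7, 5]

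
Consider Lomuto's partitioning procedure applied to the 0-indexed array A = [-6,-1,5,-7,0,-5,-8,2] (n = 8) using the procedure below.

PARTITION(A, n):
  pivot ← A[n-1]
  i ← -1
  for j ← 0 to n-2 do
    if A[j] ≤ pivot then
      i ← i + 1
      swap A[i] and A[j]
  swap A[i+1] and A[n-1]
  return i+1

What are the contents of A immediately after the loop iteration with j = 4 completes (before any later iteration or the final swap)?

[-6,-1,-7,0,5,-5,-8,2]

pivot = A[7] = 2; i = -1
j=0: A[0]=-6 ≤ 2 → i=0, swap A[0],A[0] (no change) → [-6,-1,5,-7,0,-5,-8,2]
j=1: A[1]=-1 ≤ 2 → i=1, swap A[1],A[1] (no change) → [-6,-1,5,-7,0,-5,-8,2]
j=2: A[2]=5 > 2 → no swap
j=3: A[3]=-7 ≤ 2 → i=2, swap A[2],A[3] → [-6,-1,-7,5,0,-5,-8,2]
j=4: A[4]=0 ≤ 2 → i=3, swap A[3],A[4] → [-6,-1,-7,0,5,-5,-8,2]
(after j=4) A = [-6,-1,-7,0,5,-5,-8,2]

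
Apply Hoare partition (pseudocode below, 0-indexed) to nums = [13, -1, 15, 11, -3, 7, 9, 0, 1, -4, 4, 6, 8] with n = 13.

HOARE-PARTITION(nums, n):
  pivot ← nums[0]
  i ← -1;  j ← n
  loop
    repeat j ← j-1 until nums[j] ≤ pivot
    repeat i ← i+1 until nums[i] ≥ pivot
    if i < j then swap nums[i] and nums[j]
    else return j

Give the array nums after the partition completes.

[8, -1, 6, 11, -3, 7, 9, 0, 1, -4, 4, 15, 13]

pivot = nums[0] = 13; i = -1, j = 13
j→12 (nums[12]=8≤13), i→0 (nums[0]=13≥13); i<j, swap → [8, -1, 15, 11, -3, 7, 9, 0, 1, -4, 4, 6, 13]
j→11 (nums[11]=6≤13), i→2 (nums[2]=15≥13); i<j, swap → [8, -1, 6, 11, -3, 7, 9, 0, 1, -4, 4, 15, 13]
j→10, i→11; i≥j, return j=10. nums = [8, -1, 6, 11, -3, 7, 9, 0, 1, -4, 4, 15, 13]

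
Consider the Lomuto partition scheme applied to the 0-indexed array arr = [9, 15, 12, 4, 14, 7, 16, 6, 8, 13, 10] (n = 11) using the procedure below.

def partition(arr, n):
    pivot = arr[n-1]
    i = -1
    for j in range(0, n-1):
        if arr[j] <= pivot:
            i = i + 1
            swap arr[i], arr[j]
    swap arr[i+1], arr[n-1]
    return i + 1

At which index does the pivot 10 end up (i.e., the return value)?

pivot=10, i=-1
j=0: 9≤10, i=0, swap(0,0) ⇒ [9, 15, 12, 4, 14, 7, 16, 6, 8, 13, 10]
j=1: 15>10, skip
j=2: 12>10, skip
j=3: 4≤10, i=1, swap(1,3) ⇒ [9, 4, 12, 15, 14, 7, 16, 6, 8, 13, 10]
j=4: 14>10, skip
j=5: 7≤10, i=2, swap(2,5) ⇒ [9, 4, 7, 15, 14, 12, 16, 6, 8, 13, 10]
j=6: 16>10, skip
j=7: 6≤10, i=3, swap(3,7) ⇒ [9, 4, 7, 6, 14, 12, 16, 15, 8, 13, 10]
j=8: 8≤10, i=4, swap(4,8) ⇒ [9, 4, 7, 6, 8, 12, 16, 15, 14, 13, 10]
j=9: 13>10, skip
swap(5,10) ⇒ [9, 4, 7, 6, 8, 10, 16, 15, 14, 13, 12]; return 5

5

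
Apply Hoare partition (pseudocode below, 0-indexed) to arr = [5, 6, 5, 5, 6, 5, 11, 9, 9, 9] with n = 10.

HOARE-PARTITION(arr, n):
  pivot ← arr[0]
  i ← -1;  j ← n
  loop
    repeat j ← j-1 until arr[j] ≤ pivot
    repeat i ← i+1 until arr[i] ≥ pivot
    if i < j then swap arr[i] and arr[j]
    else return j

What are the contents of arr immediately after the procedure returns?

[5, 5, 5, 6, 6, 5, 11, 9, 9, 9]

pivot=5
j stops at 5 (5), i stops at 0 (5); swap ⇒ [5, 6, 5, 5, 6, 5, 11, 9, 9, 9]
j stops at 3 (5), i stops at 1 (6); swap ⇒ [5, 5, 5, 6, 6, 5, 11, 9, 9, 9]
j stops at 2, i stops at 2; i≥j ⇒ return 2. arr=[5, 5, 5, 6, 6, 5, 11, 9, 9, 9]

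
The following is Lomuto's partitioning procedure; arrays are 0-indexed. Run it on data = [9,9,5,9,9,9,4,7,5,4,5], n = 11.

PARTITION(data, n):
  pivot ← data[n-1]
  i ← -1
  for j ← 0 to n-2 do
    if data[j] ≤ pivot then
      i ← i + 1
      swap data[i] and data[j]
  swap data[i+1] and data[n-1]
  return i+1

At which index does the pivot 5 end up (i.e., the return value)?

pivot = data[10] = 5; i = -1
j=0: data[0]=9 > 5 → no swap
j=1: data[1]=9 > 5 → no swap
j=2: data[2]=5 ≤ 5 → i=0, swap data[0],data[2] → [5,9,9,9,9,9,4,7,5,4,5]
j=3: data[3]=9 > 5 → no swap
j=4: data[4]=9 > 5 → no swap
j=5: data[5]=9 > 5 → no swap
j=6: data[6]=4 ≤ 5 → i=1, swap data[1],data[6] → [5,4,9,9,9,9,9,7,5,4,5]
j=7: data[7]=7 > 5 → no swap
j=8: data[8]=5 ≤ 5 → i=2, swap data[2],data[8] → [5,4,5,9,9,9,9,7,9,4,5]
j=9: data[9]=4 ≤ 5 → i=3, swap data[3],data[9] → [5,4,5,4,9,9,9,7,9,9,5]
final swap data[4],data[10] → [5,4,5,4,5,9,9,7,9,9,9]; return 4

4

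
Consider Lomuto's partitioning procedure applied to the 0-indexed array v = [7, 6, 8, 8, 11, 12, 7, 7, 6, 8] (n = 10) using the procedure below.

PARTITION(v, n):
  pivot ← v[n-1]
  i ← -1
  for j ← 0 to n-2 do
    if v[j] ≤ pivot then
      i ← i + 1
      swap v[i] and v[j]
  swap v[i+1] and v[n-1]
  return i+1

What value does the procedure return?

pivot = v[9] = 8; i = -1
j=0: v[0]=7 ≤ 8 → i=0, swap v[0],v[0] (no change) → [7, 6, 8, 8, 11, 12, 7, 7, 6, 8]
j=1: v[1]=6 ≤ 8 → i=1, swap v[1],v[1] (no change) → [7, 6, 8, 8, 11, 12, 7, 7, 6, 8]
j=2: v[2]=8 ≤ 8 → i=2, swap v[2],v[2] (no change) → [7, 6, 8, 8, 11, 12, 7, 7, 6, 8]
j=3: v[3]=8 ≤ 8 → i=3, swap v[3],v[3] (no change) → [7, 6, 8, 8, 11, 12, 7, 7, 6, 8]
j=4: v[4]=11 > 8 → no swap
j=5: v[5]=12 > 8 → no swap
j=6: v[6]=7 ≤ 8 → i=4, swap v[4],v[6] → [7, 6, 8, 8, 7, 12, 11, 7, 6, 8]
j=7: v[7]=7 ≤ 8 → i=5, swap v[5],v[7] → [7, 6, 8, 8, 7, 7, 11, 12, 6, 8]
j=8: v[8]=6 ≤ 8 → i=6, swap v[6],v[8] → [7, 6, 8, 8, 7, 7, 6, 12, 11, 8]
final swap v[7],v[9] → [7, 6, 8, 8, 7, 7, 6, 8, 11, 12]; return 7

7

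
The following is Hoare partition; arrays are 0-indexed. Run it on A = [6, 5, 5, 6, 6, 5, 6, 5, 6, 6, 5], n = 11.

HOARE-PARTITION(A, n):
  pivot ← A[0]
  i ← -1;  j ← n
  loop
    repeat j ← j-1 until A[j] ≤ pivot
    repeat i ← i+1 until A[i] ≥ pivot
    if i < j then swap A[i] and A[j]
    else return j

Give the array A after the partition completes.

[5, 5, 5, 6, 6, 5, 5, 6, 6, 6, 6]

pivot=6
j stops at 10 (5), i stops at 0 (6); swap ⇒ [5, 5, 5, 6, 6, 5, 6, 5, 6, 6, 6]
j stops at 9 (6), i stops at 3 (6); swap ⇒ [5, 5, 5, 6, 6, 5, 6, 5, 6, 6, 6]
j stops at 8 (6), i stops at 4 (6); swap ⇒ [5, 5, 5, 6, 6, 5, 6, 5, 6, 6, 6]
j stops at 7 (5), i stops at 6 (6); swap ⇒ [5, 5, 5, 6, 6, 5, 5, 6, 6, 6, 6]
j stops at 6, i stops at 7; i≥j ⇒ return 6. A=[5, 5, 5, 6, 6, 5, 5, 6, 6, 6, 6]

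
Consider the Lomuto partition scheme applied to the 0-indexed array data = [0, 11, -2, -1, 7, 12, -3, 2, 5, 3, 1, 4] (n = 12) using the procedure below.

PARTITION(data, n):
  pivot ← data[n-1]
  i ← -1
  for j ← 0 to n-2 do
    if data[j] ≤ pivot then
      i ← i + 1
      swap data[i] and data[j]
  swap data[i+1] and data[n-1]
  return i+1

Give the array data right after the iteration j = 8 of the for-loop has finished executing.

pivot=4, i=-1
j=0: 0≤4, i=0, swap(0,0) ⇒ [0, 11, -2, -1, 7, 12, -3, 2, 5, 3, 1, 4]
j=1: 11>4, skip
j=2: -2≤4, i=1, swap(1,2) ⇒ [0, -2, 11, -1, 7, 12, -3, 2, 5, 3, 1, 4]
j=3: -1≤4, i=2, swap(2,3) ⇒ [0, -2, -1, 11, 7, 12, -3, 2, 5, 3, 1, 4]
j=4: 7>4, skip
j=5: 12>4, skip
j=6: -3≤4, i=3, swap(3,6) ⇒ [0, -2, -1, -3, 7, 12, 11, 2, 5, 3, 1, 4]
j=7: 2≤4, i=4, swap(4,7) ⇒ [0, -2, -1, -3, 2, 12, 11, 7, 5, 3, 1, 4]
j=8: 5>4, skip
(after j=8) data = [0, -2, -1, -3, 2, 12, 11, 7, 5, 3, 1, 4]

[0, -2, -1, -3, 2, 12, 11, 7, 5, 3, 1, 4]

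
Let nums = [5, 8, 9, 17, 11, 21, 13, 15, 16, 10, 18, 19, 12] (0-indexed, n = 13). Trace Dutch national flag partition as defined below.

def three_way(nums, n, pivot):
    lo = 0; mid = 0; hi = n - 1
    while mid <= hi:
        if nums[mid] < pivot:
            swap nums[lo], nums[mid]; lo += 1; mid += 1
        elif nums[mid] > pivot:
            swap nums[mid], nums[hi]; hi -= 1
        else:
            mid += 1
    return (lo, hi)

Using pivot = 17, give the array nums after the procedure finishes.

pivot = 17; lo=0, mid=0, hi=12
nums[mid]=5<17: swap nums[0],nums[0]; lo=1,mid=1 → [5, 8, 9, 17, 11, 21, 13, 15, 16, 10, 18, 19, 12]
nums[mid]=8<17: swap nums[1],nums[1]; lo=2,mid=2 → [5, 8, 9, 17, 11, 21, 13, 15, 16, 10, 18, 19, 12]
nums[mid]=9<17: swap nums[2],nums[2]; lo=3,mid=3 → [5, 8, 9, 17, 11, 21, 13, 15, 16, 10, 18, 19, 12]
nums[mid]=17=17: mid=4
nums[mid]=11<17: swap nums[3],nums[4]; lo=4,mid=5 → [5, 8, 9, 11, 17, 21, 13, 15, 16, 10, 18, 19, 12]
nums[mid]=21>17: swap nums[5],nums[12]; hi=11 → [5, 8, 9, 11, 17, 12, 13, 15, 16, 10, 18, 19, 21]
nums[mid]=12<17: swap nums[4],nums[5]; lo=5,mid=6 → [5, 8, 9, 11, 12, 17, 13, 15, 16, 10, 18, 19, 21]
nums[mid]=13<17: swap nums[5],nums[6]; lo=6,mid=7 → [5, 8, 9, 11, 12, 13, 17, 15, 16, 10, 18, 19, 21]
nums[mid]=15<17: swap nums[6],nums[7]; lo=7,mid=8 → [5, 8, 9, 11, 12, 13, 15, 17, 16, 10, 18, 19, 21]
nums[mid]=16<17: swap nums[7],nums[8]; lo=8,mid=9 → [5, 8, 9, 11, 12, 13, 15, 16, 17, 10, 18, 19, 21]
nums[mid]=10<17: swap nums[8],nums[9]; lo=9,mid=10 → [5, 8, 9, 11, 12, 13, 15, 16, 10, 17, 18, 19, 21]
nums[mid]=18>17: swap nums[10],nums[11]; hi=10 → [5, 8, 9, 11, 12, 13, 15, 16, 10, 17, 19, 18, 21]
nums[mid]=19>17: swap nums[10],nums[10]; hi=9 → [5, 8, 9, 11, 12, 13, 15, 16, 10, 17, 19, 18, 21]
end: lo=9, hi=9; nums = [5, 8, 9, 11, 12, 13, 15, 16, 10, 17, 19, 18, 21]

[5, 8, 9, 11, 12, 13, 15, 16, 10, 17, 19, 18, 21]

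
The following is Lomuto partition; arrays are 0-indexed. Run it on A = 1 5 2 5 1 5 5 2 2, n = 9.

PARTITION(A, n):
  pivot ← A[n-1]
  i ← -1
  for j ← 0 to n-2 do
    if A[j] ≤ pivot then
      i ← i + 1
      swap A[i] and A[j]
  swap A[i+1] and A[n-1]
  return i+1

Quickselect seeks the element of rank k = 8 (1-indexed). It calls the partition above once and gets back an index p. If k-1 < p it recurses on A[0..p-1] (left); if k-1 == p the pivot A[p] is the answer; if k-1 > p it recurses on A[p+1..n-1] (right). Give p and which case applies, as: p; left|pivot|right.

4; right

pivot = A[8] = 2; i = -1
j=0: A[0]=1 ≤ 2 → i=0, swap A[0],A[0] (no change) → 1 5 2 5 1 5 5 2 2
j=1: A[1]=5 > 2 → no swap
j=2: A[2]=2 ≤ 2 → i=1, swap A[1],A[2] → 1 2 5 5 1 5 5 2 2
j=3: A[3]=5 > 2 → no swap
j=4: A[4]=1 ≤ 2 → i=2, swap A[2],A[4] → 1 2 1 5 5 5 5 2 2
j=5: A[5]=5 > 2 → no swap
j=6: A[6]=5 > 2 → no swap
j=7: A[7]=2 ≤ 2 → i=3, swap A[3],A[7] → 1 2 1 2 5 5 5 5 2
final swap A[4],A[8] → 1 2 1 2 2 5 5 5 5; return 4
p = 4; k-1 = 7 > 4 ⇒ right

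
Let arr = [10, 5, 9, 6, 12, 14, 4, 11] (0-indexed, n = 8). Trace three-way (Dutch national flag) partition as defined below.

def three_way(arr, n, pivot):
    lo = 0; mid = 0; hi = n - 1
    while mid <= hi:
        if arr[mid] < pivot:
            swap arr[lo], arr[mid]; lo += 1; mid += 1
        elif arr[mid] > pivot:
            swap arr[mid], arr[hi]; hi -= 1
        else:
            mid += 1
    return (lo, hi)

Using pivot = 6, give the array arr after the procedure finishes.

lo=0 mid=0 hi=7
10>6: swap(0,7), hi=6 ⇒ [11, 5, 9, 6, 12, 14, 4, 10]
11>6: swap(0,6), hi=5 ⇒ [4, 5, 9, 6, 12, 14, 11, 10]
4<6: swap(0,0), lo=1 mid=1 ⇒ [4, 5, 9, 6, 12, 14, 11, 10]
5<6: swap(1,1), lo=2 mid=2 ⇒ [4, 5, 9, 6, 12, 14, 11, 10]
9>6: swap(2,5), hi=4 ⇒ [4, 5, 14, 6, 12, 9, 11, 10]
14>6: swap(2,4), hi=3 ⇒ [4, 5, 12, 6, 14, 9, 11, 10]
12>6: swap(2,3), hi=2 ⇒ [4, 5, 6, 12, 14, 9, 11, 10]
6=6: mid=3
done. lo=2 hi=2; arr=[4, 5, 6, 12, 14, 9, 11, 10]

[4, 5, 6, 12, 14, 9, 11, 10]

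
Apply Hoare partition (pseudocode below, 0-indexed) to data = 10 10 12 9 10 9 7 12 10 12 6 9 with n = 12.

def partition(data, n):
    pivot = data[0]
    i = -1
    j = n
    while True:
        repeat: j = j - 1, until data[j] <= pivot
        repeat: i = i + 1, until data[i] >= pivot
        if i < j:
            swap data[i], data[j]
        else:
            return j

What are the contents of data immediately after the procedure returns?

9 6 10 9 7 9 10 12 12 12 10 10

pivot = data[0] = 10; i = -1, j = 12
j→11 (data[11]=9≤10), i→0 (data[0]=10≥10); i<j, swap → 9 10 12 9 10 9 7 12 10 12 6 10
j→10 (data[10]=6≤10), i→1 (data[1]=10≥10); i<j, swap → 9 6 12 9 10 9 7 12 10 12 10 10
j→8 (data[8]=10≤10), i→2 (data[2]=12≥10); i<j, swap → 9 6 10 9 10 9 7 12 12 12 10 10
j→6 (data[6]=7≤10), i→4 (data[4]=10≥10); i<j, swap → 9 6 10 9 7 9 10 12 12 12 10 10
j→5, i→6; i≥j, return j=5. data = 9 6 10 9 7 9 10 12 12 12 10 10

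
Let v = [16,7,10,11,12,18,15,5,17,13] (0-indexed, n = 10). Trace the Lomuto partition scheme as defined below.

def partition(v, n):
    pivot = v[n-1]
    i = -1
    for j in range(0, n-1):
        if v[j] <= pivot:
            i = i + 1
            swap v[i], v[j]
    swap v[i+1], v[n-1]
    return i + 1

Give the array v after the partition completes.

pivot = v[9] = 13; i = -1
j=0: v[0]=16 > 13 → no swap
j=1: v[1]=7 ≤ 13 → i=0, swap v[0],v[1] → [7,16,10,11,12,18,15,5,17,13]
j=2: v[2]=10 ≤ 13 → i=1, swap v[1],v[2] → [7,10,16,11,12,18,15,5,17,13]
j=3: v[3]=11 ≤ 13 → i=2, swap v[2],v[3] → [7,10,11,16,12,18,15,5,17,13]
j=4: v[4]=12 ≤ 13 → i=3, swap v[3],v[4] → [7,10,11,12,16,18,15,5,17,13]
j=5: v[5]=18 > 13 → no swap
j=6: v[6]=15 > 13 → no swap
j=7: v[7]=5 ≤ 13 → i=4, swap v[4],v[7] → [7,10,11,12,5,18,15,16,17,13]
j=8: v[8]=17 > 13 → no swap
final swap v[5],v[9] → [7,10,11,12,5,13,15,16,17,18]; return 5

[7,10,11,12,5,13,15,16,17,18]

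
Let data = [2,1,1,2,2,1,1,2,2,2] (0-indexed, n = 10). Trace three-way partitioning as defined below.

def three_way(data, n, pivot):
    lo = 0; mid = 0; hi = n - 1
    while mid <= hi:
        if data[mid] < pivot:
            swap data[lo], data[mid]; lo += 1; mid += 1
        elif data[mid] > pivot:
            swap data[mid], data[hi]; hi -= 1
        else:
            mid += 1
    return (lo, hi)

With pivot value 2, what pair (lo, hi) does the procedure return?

(4, 9)

pivot = 2; lo=0, mid=0, hi=9
data[mid]=2=2: mid=1
data[mid]=1<2: swap data[0],data[1]; lo=1,mid=2 → [1,2,1,2,2,1,1,2,2,2]
data[mid]=1<2: swap data[1],data[2]; lo=2,mid=3 → [1,1,2,2,2,1,1,2,2,2]
data[mid]=2=2: mid=4
data[mid]=2=2: mid=5
data[mid]=1<2: swap data[2],data[5]; lo=3,mid=6 → [1,1,1,2,2,2,1,2,2,2]
data[mid]=1<2: swap data[3],data[6]; lo=4,mid=7 → [1,1,1,1,2,2,2,2,2,2]
data[mid]=2=2: mid=8
data[mid]=2=2: mid=9
data[mid]=2=2: mid=10
end: lo=4, hi=9; data = [1,1,1,1,2,2,2,2,2,2]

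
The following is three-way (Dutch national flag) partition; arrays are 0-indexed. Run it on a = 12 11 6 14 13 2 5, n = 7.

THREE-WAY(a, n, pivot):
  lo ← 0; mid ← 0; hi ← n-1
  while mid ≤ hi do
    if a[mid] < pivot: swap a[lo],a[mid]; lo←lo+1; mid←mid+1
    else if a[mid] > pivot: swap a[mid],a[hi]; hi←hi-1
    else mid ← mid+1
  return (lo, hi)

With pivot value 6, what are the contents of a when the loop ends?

5 2 6 13 14 11 12

pivot = 6; lo=0, mid=0, hi=6
a[mid]=12>6: swap a[0],a[6]; hi=5 → 5 11 6 14 13 2 12
a[mid]=5<6: swap a[0],a[0]; lo=1,mid=1 → 5 11 6 14 13 2 12
a[mid]=11>6: swap a[1],a[5]; hi=4 → 5 2 6 14 13 11 12
a[mid]=2<6: swap a[1],a[1]; lo=2,mid=2 → 5 2 6 14 13 11 12
a[mid]=6=6: mid=3
a[mid]=14>6: swap a[3],a[4]; hi=3 → 5 2 6 13 14 11 12
a[mid]=13>6: swap a[3],a[3]; hi=2 → 5 2 6 13 14 11 12
end: lo=2, hi=2; a = 5 2 6 13 14 11 12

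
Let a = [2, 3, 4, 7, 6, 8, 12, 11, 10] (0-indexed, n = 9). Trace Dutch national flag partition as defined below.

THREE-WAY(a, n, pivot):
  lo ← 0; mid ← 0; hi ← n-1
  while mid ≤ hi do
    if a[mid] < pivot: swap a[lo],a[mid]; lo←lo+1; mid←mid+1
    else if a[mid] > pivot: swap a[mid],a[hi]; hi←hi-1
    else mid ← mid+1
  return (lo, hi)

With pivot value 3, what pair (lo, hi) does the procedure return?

pivot = 3; lo=0, mid=0, hi=8
a[mid]=2<3: swap a[0],a[0]; lo=1,mid=1 → [2, 3, 4, 7, 6, 8, 12, 11, 10]
a[mid]=3=3: mid=2
a[mid]=4>3: swap a[2],a[8]; hi=7 → [2, 3, 10, 7, 6, 8, 12, 11, 4]
a[mid]=10>3: swap a[2],a[7]; hi=6 → [2, 3, 11, 7, 6, 8, 12, 10, 4]
a[mid]=11>3: swap a[2],a[6]; hi=5 → [2, 3, 12, 7, 6, 8, 11, 10, 4]
a[mid]=12>3: swap a[2],a[5]; hi=4 → [2, 3, 8, 7, 6, 12, 11, 10, 4]
a[mid]=8>3: swap a[2],a[4]; hi=3 → [2, 3, 6, 7, 8, 12, 11, 10, 4]
a[mid]=6>3: swap a[2],a[3]; hi=2 → [2, 3, 7, 6, 8, 12, 11, 10, 4]
a[mid]=7>3: swap a[2],a[2]; hi=1 → [2, 3, 7, 6, 8, 12, 11, 10, 4]
end: lo=1, hi=1; a = [2, 3, 7, 6, 8, 12, 11, 10, 4]

(1, 1)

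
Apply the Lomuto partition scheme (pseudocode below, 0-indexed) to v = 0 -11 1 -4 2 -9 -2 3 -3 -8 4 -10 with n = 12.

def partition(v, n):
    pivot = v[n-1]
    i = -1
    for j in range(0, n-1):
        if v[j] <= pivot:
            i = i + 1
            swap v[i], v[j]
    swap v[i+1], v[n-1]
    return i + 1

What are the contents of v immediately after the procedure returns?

-11 -10 1 -4 2 -9 -2 3 -3 -8 4 0

pivot=-10, i=-1
j=0: 0>-10, skip
j=1: -11≤-10, i=0, swap(0,1) ⇒ -11 0 1 -4 2 -9 -2 3 -3 -8 4 -10
j=2: 1>-10, skip
j=3: -4>-10, skip
j=4: 2>-10, skip
j=5: -9>-10, skip
j=6: -2>-10, skip
j=7: 3>-10, skip
j=8: -3>-10, skip
j=9: -8>-10, skip
j=10: 4>-10, skip
swap(1,11) ⇒ -11 -10 1 -4 2 -9 -2 3 -3 -8 4 0; return 1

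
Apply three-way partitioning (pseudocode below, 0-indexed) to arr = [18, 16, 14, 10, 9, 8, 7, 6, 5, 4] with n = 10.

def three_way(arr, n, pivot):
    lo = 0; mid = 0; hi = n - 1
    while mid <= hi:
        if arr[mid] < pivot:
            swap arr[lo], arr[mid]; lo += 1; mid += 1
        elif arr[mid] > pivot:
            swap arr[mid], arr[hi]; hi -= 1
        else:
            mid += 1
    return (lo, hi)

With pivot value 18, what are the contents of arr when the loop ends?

[16, 14, 10, 9, 8, 7, 6, 5, 4, 18]

lo=0 mid=0 hi=9
18=18: mid=1
16<18: swap(0,1), lo=1 mid=2 ⇒ [16, 18, 14, 10, 9, 8, 7, 6, 5, 4]
14<18: swap(1,2), lo=2 mid=3 ⇒ [16, 14, 18, 10, 9, 8, 7, 6, 5, 4]
10<18: swap(2,3), lo=3 mid=4 ⇒ [16, 14, 10, 18, 9, 8, 7, 6, 5, 4]
9<18: swap(3,4), lo=4 mid=5 ⇒ [16, 14, 10, 9, 18, 8, 7, 6, 5, 4]
8<18: swap(4,5), lo=5 mid=6 ⇒ [16, 14, 10, 9, 8, 18, 7, 6, 5, 4]
7<18: swap(5,6), lo=6 mid=7 ⇒ [16, 14, 10, 9, 8, 7, 18, 6, 5, 4]
6<18: swap(6,7), lo=7 mid=8 ⇒ [16, 14, 10, 9, 8, 7, 6, 18, 5, 4]
5<18: swap(7,8), lo=8 mid=9 ⇒ [16, 14, 10, 9, 8, 7, 6, 5, 18, 4]
4<18: swap(8,9), lo=9 mid=10 ⇒ [16, 14, 10, 9, 8, 7, 6, 5, 4, 18]
done. lo=9 hi=9; arr=[16, 14, 10, 9, 8, 7, 6, 5, 4, 18]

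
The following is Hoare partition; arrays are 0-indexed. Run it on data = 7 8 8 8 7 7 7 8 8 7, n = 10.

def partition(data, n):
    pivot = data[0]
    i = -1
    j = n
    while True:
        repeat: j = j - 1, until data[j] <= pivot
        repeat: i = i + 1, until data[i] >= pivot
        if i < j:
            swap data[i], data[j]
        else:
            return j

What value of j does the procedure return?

3

pivot = data[0] = 7; i = -1, j = 10
j→9 (data[9]=7≤7), i→0 (data[0]=7≥7); i<j, swap → 7 8 8 8 7 7 7 8 8 7
j→6 (data[6]=7≤7), i→1 (data[1]=8≥7); i<j, swap → 7 7 8 8 7 7 8 8 8 7
j→5 (data[5]=7≤7), i→2 (data[2]=8≥7); i<j, swap → 7 7 7 8 7 8 8 8 8 7
j→4 (data[4]=7≤7), i→3 (data[3]=8≥7); i<j, swap → 7 7 7 7 8 8 8 8 8 7
j→3, i→4; i≥j, return j=3. data = 7 7 7 7 8 8 8 8 8 7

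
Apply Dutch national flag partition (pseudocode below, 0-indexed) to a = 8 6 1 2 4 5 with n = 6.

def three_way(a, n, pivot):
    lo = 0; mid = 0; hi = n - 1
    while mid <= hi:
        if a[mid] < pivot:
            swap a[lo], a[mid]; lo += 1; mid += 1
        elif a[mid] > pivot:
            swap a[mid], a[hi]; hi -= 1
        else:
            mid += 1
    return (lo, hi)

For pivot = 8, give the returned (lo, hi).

pivot = 8; lo=0, mid=0, hi=5
a[mid]=8=8: mid=1
a[mid]=6<8: swap a[0],a[1]; lo=1,mid=2 → 6 8 1 2 4 5
a[mid]=1<8: swap a[1],a[2]; lo=2,mid=3 → 6 1 8 2 4 5
a[mid]=2<8: swap a[2],a[3]; lo=3,mid=4 → 6 1 2 8 4 5
a[mid]=4<8: swap a[3],a[4]; lo=4,mid=5 → 6 1 2 4 8 5
a[mid]=5<8: swap a[4],a[5]; lo=5,mid=6 → 6 1 2 4 5 8
end: lo=5, hi=5; a = 6 1 2 4 5 8

(5, 5)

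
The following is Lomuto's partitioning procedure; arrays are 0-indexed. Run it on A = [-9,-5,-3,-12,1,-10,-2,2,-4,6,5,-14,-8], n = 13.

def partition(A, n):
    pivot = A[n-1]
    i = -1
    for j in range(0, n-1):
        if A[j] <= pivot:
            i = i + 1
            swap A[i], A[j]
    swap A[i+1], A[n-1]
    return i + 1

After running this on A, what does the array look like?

[-9,-12,-10,-14,-8,-3,-2,2,-4,6,5,-5,1]

pivot=-8, i=-1
j=0: -9≤-8, i=0, swap(0,0) ⇒ [-9,-5,-3,-12,1,-10,-2,2,-4,6,5,-14,-8]
j=1: -5>-8, skip
j=2: -3>-8, skip
j=3: -12≤-8, i=1, swap(1,3) ⇒ [-9,-12,-3,-5,1,-10,-2,2,-4,6,5,-14,-8]
j=4: 1>-8, skip
j=5: -10≤-8, i=2, swap(2,5) ⇒ [-9,-12,-10,-5,1,-3,-2,2,-4,6,5,-14,-8]
j=6: -2>-8, skip
j=7: 2>-8, skip
j=8: -4>-8, skip
j=9: 6>-8, skip
j=10: 5>-8, skip
j=11: -14≤-8, i=3, swap(3,11) ⇒ [-9,-12,-10,-14,1,-3,-2,2,-4,6,5,-5,-8]
swap(4,12) ⇒ [-9,-12,-10,-14,-8,-3,-2,2,-4,6,5,-5,1]; return 4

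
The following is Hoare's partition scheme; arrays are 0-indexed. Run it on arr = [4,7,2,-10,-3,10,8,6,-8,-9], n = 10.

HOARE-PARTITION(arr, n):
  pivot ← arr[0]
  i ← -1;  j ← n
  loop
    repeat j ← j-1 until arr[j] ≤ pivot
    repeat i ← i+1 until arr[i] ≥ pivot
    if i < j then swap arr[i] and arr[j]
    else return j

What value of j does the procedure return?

4

pivot=4
j stops at 9 (-9), i stops at 0 (4); swap ⇒ [-9,7,2,-10,-3,10,8,6,-8,4]
j stops at 8 (-8), i stops at 1 (7); swap ⇒ [-9,-8,2,-10,-3,10,8,6,7,4]
j stops at 4, i stops at 5; i≥j ⇒ return 4. arr=[-9,-8,2,-10,-3,10,8,6,7,4]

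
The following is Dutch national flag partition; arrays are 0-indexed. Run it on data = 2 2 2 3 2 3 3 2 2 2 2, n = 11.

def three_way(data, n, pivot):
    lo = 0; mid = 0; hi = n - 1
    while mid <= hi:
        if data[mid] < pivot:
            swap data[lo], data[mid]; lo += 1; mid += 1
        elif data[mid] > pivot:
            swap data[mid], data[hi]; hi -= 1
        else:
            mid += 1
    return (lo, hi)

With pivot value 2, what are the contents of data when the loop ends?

lo=0 mid=0 hi=10
2=2: mid=1
2=2: mid=2
2=2: mid=3
3>2: swap(3,10), hi=9 ⇒ 2 2 2 2 2 3 3 2 2 2 3
2=2: mid=4
2=2: mid=5
3>2: swap(5,9), hi=8 ⇒ 2 2 2 2 2 2 3 2 2 3 3
2=2: mid=6
3>2: swap(6,8), hi=7 ⇒ 2 2 2 2 2 2 2 2 3 3 3
2=2: mid=7
2=2: mid=8
done. lo=0 hi=7; data=2 2 2 2 2 2 2 2 3 3 3

2 2 2 2 2 2 2 2 3 3 3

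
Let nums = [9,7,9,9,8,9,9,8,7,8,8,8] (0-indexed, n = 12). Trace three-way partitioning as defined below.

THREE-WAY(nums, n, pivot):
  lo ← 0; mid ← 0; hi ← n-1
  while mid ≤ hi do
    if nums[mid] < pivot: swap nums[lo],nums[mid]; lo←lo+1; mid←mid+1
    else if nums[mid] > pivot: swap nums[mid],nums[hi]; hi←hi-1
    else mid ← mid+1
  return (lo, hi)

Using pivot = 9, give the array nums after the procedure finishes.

pivot = 9; lo=0, mid=0, hi=11
nums[mid]=9=9: mid=1
nums[mid]=7<9: swap nums[0],nums[1]; lo=1,mid=2 → [7,9,9,9,8,9,9,8,7,8,8,8]
nums[mid]=9=9: mid=3
nums[mid]=9=9: mid=4
nums[mid]=8<9: swap nums[1],nums[4]; lo=2,mid=5 → [7,8,9,9,9,9,9,8,7,8,8,8]
nums[mid]=9=9: mid=6
nums[mid]=9=9: mid=7
nums[mid]=8<9: swap nums[2],nums[7]; lo=3,mid=8 → [7,8,8,9,9,9,9,9,7,8,8,8]
nums[mid]=7<9: swap nums[3],nums[8]; lo=4,mid=9 → [7,8,8,7,9,9,9,9,9,8,8,8]
nums[mid]=8<9: swap nums[4],nums[9]; lo=5,mid=10 → [7,8,8,7,8,9,9,9,9,9,8,8]
nums[mid]=8<9: swap nums[5],nums[10]; lo=6,mid=11 → [7,8,8,7,8,8,9,9,9,9,9,8]
nums[mid]=8<9: swap nums[6],nums[11]; lo=7,mid=12 → [7,8,8,7,8,8,8,9,9,9,9,9]
end: lo=7, hi=11; nums = [7,8,8,7,8,8,8,9,9,9,9,9]

[7,8,8,7,8,8,8,9,9,9,9,9]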